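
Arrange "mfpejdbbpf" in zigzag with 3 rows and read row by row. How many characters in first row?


Zigzag "mfpejdbbpf" into 3 rows:
Placing characters:
  'm' => row 0
  'f' => row 1
  'p' => row 2
  'e' => row 1
  'j' => row 0
  'd' => row 1
  'b' => row 2
  'b' => row 1
  'p' => row 0
  'f' => row 1
Rows:
  Row 0: "mjp"
  Row 1: "fedbf"
  Row 2: "pb"
First row length: 3

3


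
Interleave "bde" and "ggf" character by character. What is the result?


Interleaving "bde" and "ggf":
  Position 0: 'b' from first, 'g' from second => "bg"
  Position 1: 'd' from first, 'g' from second => "dg"
  Position 2: 'e' from first, 'f' from second => "ef"
Result: bgdgef

bgdgef


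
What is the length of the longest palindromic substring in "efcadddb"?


Input: "efcadddb"
Checking substrings for palindromes:
  [4:7] "ddd" (len 3) => palindrome
  [4:6] "dd" (len 2) => palindrome
  [5:7] "dd" (len 2) => palindrome
Longest palindromic substring: "ddd" with length 3

3


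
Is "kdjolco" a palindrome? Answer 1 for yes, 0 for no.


Input: kdjolco
Reversed: oclojdk
  Compare pos 0 ('k') with pos 6 ('o'): MISMATCH
  Compare pos 1 ('d') with pos 5 ('c'): MISMATCH
  Compare pos 2 ('j') with pos 4 ('l'): MISMATCH
Result: not a palindrome

0


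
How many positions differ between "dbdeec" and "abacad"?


Comparing "dbdeec" and "abacad" position by position:
  Position 0: 'd' vs 'a' => DIFFER
  Position 1: 'b' vs 'b' => same
  Position 2: 'd' vs 'a' => DIFFER
  Position 3: 'e' vs 'c' => DIFFER
  Position 4: 'e' vs 'a' => DIFFER
  Position 5: 'c' vs 'd' => DIFFER
Positions that differ: 5

5


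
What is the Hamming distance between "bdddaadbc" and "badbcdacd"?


Comparing "bdddaadbc" and "badbcdacd" position by position:
  Position 0: 'b' vs 'b' => same
  Position 1: 'd' vs 'a' => differ
  Position 2: 'd' vs 'd' => same
  Position 3: 'd' vs 'b' => differ
  Position 4: 'a' vs 'c' => differ
  Position 5: 'a' vs 'd' => differ
  Position 6: 'd' vs 'a' => differ
  Position 7: 'b' vs 'c' => differ
  Position 8: 'c' vs 'd' => differ
Total differences (Hamming distance): 7

7


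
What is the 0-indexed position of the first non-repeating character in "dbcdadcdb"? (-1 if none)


Input: dbcdadcdb
Character frequencies:
  'a': 1
  'b': 2
  'c': 2
  'd': 4
Scanning left to right for freq == 1:
  Position 0 ('d'): freq=4, skip
  Position 1 ('b'): freq=2, skip
  Position 2 ('c'): freq=2, skip
  Position 3 ('d'): freq=4, skip
  Position 4 ('a'): unique! => answer = 4

4


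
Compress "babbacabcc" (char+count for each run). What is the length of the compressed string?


Input: babbacabcc
Runs:
  'b' x 1 => "b1"
  'a' x 1 => "a1"
  'b' x 2 => "b2"
  'a' x 1 => "a1"
  'c' x 1 => "c1"
  'a' x 1 => "a1"
  'b' x 1 => "b1"
  'c' x 2 => "c2"
Compressed: "b1a1b2a1c1a1b1c2"
Compressed length: 16

16


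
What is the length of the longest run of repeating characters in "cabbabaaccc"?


Input: "cabbabaaccc"
Scanning for longest run:
  Position 1 ('a'): new char, reset run to 1
  Position 2 ('b'): new char, reset run to 1
  Position 3 ('b'): continues run of 'b', length=2
  Position 4 ('a'): new char, reset run to 1
  Position 5 ('b'): new char, reset run to 1
  Position 6 ('a'): new char, reset run to 1
  Position 7 ('a'): continues run of 'a', length=2
  Position 8 ('c'): new char, reset run to 1
  Position 9 ('c'): continues run of 'c', length=2
  Position 10 ('c'): continues run of 'c', length=3
Longest run: 'c' with length 3

3


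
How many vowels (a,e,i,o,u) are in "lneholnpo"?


Input: lneholnpo
Checking each character:
  'l' at position 0: consonant
  'n' at position 1: consonant
  'e' at position 2: vowel (running total: 1)
  'h' at position 3: consonant
  'o' at position 4: vowel (running total: 2)
  'l' at position 5: consonant
  'n' at position 6: consonant
  'p' at position 7: consonant
  'o' at position 8: vowel (running total: 3)
Total vowels: 3

3


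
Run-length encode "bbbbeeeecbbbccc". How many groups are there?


Input: bbbbeeeecbbbccc
Scanning for consecutive runs:
  Group 1: 'b' x 4 (positions 0-3)
  Group 2: 'e' x 4 (positions 4-7)
  Group 3: 'c' x 1 (positions 8-8)
  Group 4: 'b' x 3 (positions 9-11)
  Group 5: 'c' x 3 (positions 12-14)
Total groups: 5

5


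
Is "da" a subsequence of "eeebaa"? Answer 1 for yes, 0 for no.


Check if "da" is a subsequence of "eeebaa"
Greedy scan:
  Position 0 ('e'): no match needed
  Position 1 ('e'): no match needed
  Position 2 ('e'): no match needed
  Position 3 ('b'): no match needed
  Position 4 ('a'): no match needed
  Position 5 ('a'): no match needed
Only matched 0/2 characters => not a subsequence

0


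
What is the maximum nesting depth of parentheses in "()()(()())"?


Input: "()()(()())"
Tracking depth:
  Position 0 '(': depth becomes 1
  Position 1 ')': depth becomes 0
  Position 2 '(': depth becomes 1
  Position 3 ')': depth becomes 0
  Position 4 '(': depth becomes 1
  Position 5 '(': depth becomes 2
  Position 6 ')': depth becomes 1
  Position 7 '(': depth becomes 2
  Position 8 ')': depth becomes 1
  Position 9 ')': depth becomes 0
Maximum depth reached: 2

2


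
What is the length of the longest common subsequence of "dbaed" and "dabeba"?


LCS of "dbaed" and "dabeba"
DP table:
           d    a    b    e    b    a
      0    0    0    0    0    0    0
  d   0    1    1    1    1    1    1
  b   0    1    1    2    2    2    2
  a   0    1    2    2    2    2    3
  e   0    1    2    2    3    3    3
  d   0    1    2    2    3    3    3
LCS length = dp[5][6] = 3

3


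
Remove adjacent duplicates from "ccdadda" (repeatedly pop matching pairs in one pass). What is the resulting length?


Input: ccdadda
Stack-based adjacent duplicate removal:
  Read 'c': push. Stack: c
  Read 'c': matches stack top 'c' => pop. Stack: (empty)
  Read 'd': push. Stack: d
  Read 'a': push. Stack: da
  Read 'd': push. Stack: dad
  Read 'd': matches stack top 'd' => pop. Stack: da
  Read 'a': matches stack top 'a' => pop. Stack: d
Final stack: "d" (length 1)

1


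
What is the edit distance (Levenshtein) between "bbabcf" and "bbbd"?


Computing edit distance: "bbabcf" -> "bbbd"
DP table:
           b    b    b    d
      0    1    2    3    4
  b   1    0    1    2    3
  b   2    1    0    1    2
  a   3    2    1    1    2
  b   4    3    2    1    2
  c   5    4    3    2    2
  f   6    5    4    3    3
Edit distance = dp[6][4] = 3

3


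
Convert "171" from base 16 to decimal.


Input: "171" in base 16
Positional expansion:
  Digit '1' (value 1) x 16^2 = 256
  Digit '7' (value 7) x 16^1 = 112
  Digit '1' (value 1) x 16^0 = 1
Sum = 369

369


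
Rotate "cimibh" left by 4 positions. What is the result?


Input: "cimibh", rotate left by 4
First 4 characters: "cimi"
Remaining characters: "bh"
Concatenate remaining + first: "bh" + "cimi" = "bhcimi"

bhcimi


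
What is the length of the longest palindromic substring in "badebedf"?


Input: "badebedf"
Checking substrings for palindromes:
  [2:7] "debed" (len 5) => palindrome
  [3:6] "ebe" (len 3) => palindrome
Longest palindromic substring: "debed" with length 5

5


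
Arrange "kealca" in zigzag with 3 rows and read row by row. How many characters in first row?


Zigzag "kealca" into 3 rows:
Placing characters:
  'k' => row 0
  'e' => row 1
  'a' => row 2
  'l' => row 1
  'c' => row 0
  'a' => row 1
Rows:
  Row 0: "kc"
  Row 1: "ela"
  Row 2: "a"
First row length: 2

2


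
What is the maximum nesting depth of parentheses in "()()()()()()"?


Input: "()()()()()()"
Tracking depth:
  Position 0 '(': depth becomes 1
  Position 1 ')': depth becomes 0
  Position 2 '(': depth becomes 1
  Position 3 ')': depth becomes 0
  Position 4 '(': depth becomes 1
  Position 5 ')': depth becomes 0
  Position 6 '(': depth becomes 1
  Position 7 ')': depth becomes 0
  Position 8 '(': depth becomes 1
  Position 9 ')': depth becomes 0
  Position 10 '(': depth becomes 1
  Position 11 ')': depth becomes 0
Maximum depth reached: 1

1


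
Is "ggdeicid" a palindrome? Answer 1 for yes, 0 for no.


Input: ggdeicid
Reversed: diciedgg
  Compare pos 0 ('g') with pos 7 ('d'): MISMATCH
  Compare pos 1 ('g') with pos 6 ('i'): MISMATCH
  Compare pos 2 ('d') with pos 5 ('c'): MISMATCH
  Compare pos 3 ('e') with pos 4 ('i'): MISMATCH
Result: not a palindrome

0


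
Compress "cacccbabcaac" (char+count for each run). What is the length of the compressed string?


Input: cacccbabcaac
Runs:
  'c' x 1 => "c1"
  'a' x 1 => "a1"
  'c' x 3 => "c3"
  'b' x 1 => "b1"
  'a' x 1 => "a1"
  'b' x 1 => "b1"
  'c' x 1 => "c1"
  'a' x 2 => "a2"
  'c' x 1 => "c1"
Compressed: "c1a1c3b1a1b1c1a2c1"
Compressed length: 18

18


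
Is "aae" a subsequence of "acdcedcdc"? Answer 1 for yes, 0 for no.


Check if "aae" is a subsequence of "acdcedcdc"
Greedy scan:
  Position 0 ('a'): matches sub[0] = 'a'
  Position 1 ('c'): no match needed
  Position 2 ('d'): no match needed
  Position 3 ('c'): no match needed
  Position 4 ('e'): no match needed
  Position 5 ('d'): no match needed
  Position 6 ('c'): no match needed
  Position 7 ('d'): no match needed
  Position 8 ('c'): no match needed
Only matched 1/3 characters => not a subsequence

0


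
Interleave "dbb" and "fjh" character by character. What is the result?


Interleaving "dbb" and "fjh":
  Position 0: 'd' from first, 'f' from second => "df"
  Position 1: 'b' from first, 'j' from second => "bj"
  Position 2: 'b' from first, 'h' from second => "bh"
Result: dfbjbh

dfbjbh


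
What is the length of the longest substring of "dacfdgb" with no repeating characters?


Input: "dacfdgb"
Sliding window (track last position of each char):
  Position 0 ('d'): window [0,0] length 1 -- new best
  Position 1 ('a'): window [0,1] length 2 -- new best
  Position 2 ('c'): window [0,2] length 3 -- new best
  Position 3 ('f'): window [0,3] length 4 -- new best
  Position 4 ('d'): repeat (last at 0), move window start to 1
  Position 4 ('d'): window [1,4] length 4
  Position 5 ('g'): window [1,5] length 5 -- new best
  Position 6 ('b'): window [1,6] length 6 -- new best
Longest substring with no repeats: "acfdgb" with length 6

6


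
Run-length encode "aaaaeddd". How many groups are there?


Input: aaaaeddd
Scanning for consecutive runs:
  Group 1: 'a' x 4 (positions 0-3)
  Group 2: 'e' x 1 (positions 4-4)
  Group 3: 'd' x 3 (positions 5-7)
Total groups: 3

3


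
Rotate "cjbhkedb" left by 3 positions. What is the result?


Input: "cjbhkedb", rotate left by 3
First 3 characters: "cjb"
Remaining characters: "hkedb"
Concatenate remaining + first: "hkedb" + "cjb" = "hkedbcjb"

hkedbcjb


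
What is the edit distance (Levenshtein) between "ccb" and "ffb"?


Computing edit distance: "ccb" -> "ffb"
DP table:
           f    f    b
      0    1    2    3
  c   1    1    2    3
  c   2    2    2    3
  b   3    3    3    2
Edit distance = dp[3][3] = 2

2


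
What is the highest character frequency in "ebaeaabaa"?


Input: ebaeaabaa
Character counts:
  'a': 5
  'b': 2
  'e': 2
Maximum frequency: 5

5


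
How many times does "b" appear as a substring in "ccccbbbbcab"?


Searching for "b" in "ccccbbbbcab"
Scanning each position:
  Position 0: "c" => no
  Position 1: "c" => no
  Position 2: "c" => no
  Position 3: "c" => no
  Position 4: "b" => MATCH
  Position 5: "b" => MATCH
  Position 6: "b" => MATCH
  Position 7: "b" => MATCH
  Position 8: "c" => no
  Position 9: "a" => no
  Position 10: "b" => MATCH
Total occurrences: 5

5


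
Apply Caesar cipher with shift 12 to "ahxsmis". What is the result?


Caesar cipher: shift "ahxsmis" by 12
  'a' (pos 0) + 12 = pos 12 = 'm'
  'h' (pos 7) + 12 = pos 19 = 't'
  'x' (pos 23) + 12 = pos 9 = 'j'
  's' (pos 18) + 12 = pos 4 = 'e'
  'm' (pos 12) + 12 = pos 24 = 'y'
  'i' (pos 8) + 12 = pos 20 = 'u'
  's' (pos 18) + 12 = pos 4 = 'e'
Result: mtjeyue

mtjeyue


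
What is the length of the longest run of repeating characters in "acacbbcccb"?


Input: "acacbbcccb"
Scanning for longest run:
  Position 1 ('c'): new char, reset run to 1
  Position 2 ('a'): new char, reset run to 1
  Position 3 ('c'): new char, reset run to 1
  Position 4 ('b'): new char, reset run to 1
  Position 5 ('b'): continues run of 'b', length=2
  Position 6 ('c'): new char, reset run to 1
  Position 7 ('c'): continues run of 'c', length=2
  Position 8 ('c'): continues run of 'c', length=3
  Position 9 ('b'): new char, reset run to 1
Longest run: 'c' with length 3

3


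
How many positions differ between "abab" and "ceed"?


Comparing "abab" and "ceed" position by position:
  Position 0: 'a' vs 'c' => DIFFER
  Position 1: 'b' vs 'e' => DIFFER
  Position 2: 'a' vs 'e' => DIFFER
  Position 3: 'b' vs 'd' => DIFFER
Positions that differ: 4

4


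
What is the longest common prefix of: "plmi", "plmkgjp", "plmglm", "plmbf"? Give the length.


Words: plmi, plmkgjp, plmglm, plmbf
  Position 0: all 'p' => match
  Position 1: all 'l' => match
  Position 2: all 'm' => match
  Position 3: ('i', 'k', 'g', 'b') => mismatch, stop
LCP = "plm" (length 3)

3


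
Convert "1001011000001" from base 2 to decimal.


Input: "1001011000001" in base 2
Positional expansion:
  Digit '1' (value 1) x 2^12 = 4096
  Digit '0' (value 0) x 2^11 = 0
  Digit '0' (value 0) x 2^10 = 0
  Digit '1' (value 1) x 2^9 = 512
  Digit '0' (value 0) x 2^8 = 0
  Digit '1' (value 1) x 2^7 = 128
  Digit '1' (value 1) x 2^6 = 64
  Digit '0' (value 0) x 2^5 = 0
  Digit '0' (value 0) x 2^4 = 0
  Digit '0' (value 0) x 2^3 = 0
  Digit '0' (value 0) x 2^2 = 0
  Digit '0' (value 0) x 2^1 = 0
  Digit '1' (value 1) x 2^0 = 1
Sum = 4801

4801


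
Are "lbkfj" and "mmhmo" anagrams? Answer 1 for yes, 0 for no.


Strings: "lbkfj", "mmhmo"
Sorted first:  bfjkl
Sorted second: hmmmo
Differ at position 0: 'b' vs 'h' => not anagrams

0


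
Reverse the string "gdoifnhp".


Input: gdoifnhp
Reading characters right to left:
  Position 7: 'p'
  Position 6: 'h'
  Position 5: 'n'
  Position 4: 'f'
  Position 3: 'i'
  Position 2: 'o'
  Position 1: 'd'
  Position 0: 'g'
Reversed: phnfiodg

phnfiodg


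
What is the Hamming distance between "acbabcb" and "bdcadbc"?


Comparing "acbabcb" and "bdcadbc" position by position:
  Position 0: 'a' vs 'b' => differ
  Position 1: 'c' vs 'd' => differ
  Position 2: 'b' vs 'c' => differ
  Position 3: 'a' vs 'a' => same
  Position 4: 'b' vs 'd' => differ
  Position 5: 'c' vs 'b' => differ
  Position 6: 'b' vs 'c' => differ
Total differences (Hamming distance): 6

6


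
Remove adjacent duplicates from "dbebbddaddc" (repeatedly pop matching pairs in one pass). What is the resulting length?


Input: dbebbddaddc
Stack-based adjacent duplicate removal:
  Read 'd': push. Stack: d
  Read 'b': push. Stack: db
  Read 'e': push. Stack: dbe
  Read 'b': push. Stack: dbeb
  Read 'b': matches stack top 'b' => pop. Stack: dbe
  Read 'd': push. Stack: dbed
  Read 'd': matches stack top 'd' => pop. Stack: dbe
  Read 'a': push. Stack: dbea
  Read 'd': push. Stack: dbead
  Read 'd': matches stack top 'd' => pop. Stack: dbea
  Read 'c': push. Stack: dbeac
Final stack: "dbeac" (length 5)

5


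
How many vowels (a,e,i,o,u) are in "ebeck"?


Input: ebeck
Checking each character:
  'e' at position 0: vowel (running total: 1)
  'b' at position 1: consonant
  'e' at position 2: vowel (running total: 2)
  'c' at position 3: consonant
  'k' at position 4: consonant
Total vowels: 2

2


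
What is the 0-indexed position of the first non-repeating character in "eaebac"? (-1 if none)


Input: eaebac
Character frequencies:
  'a': 2
  'b': 1
  'c': 1
  'e': 2
Scanning left to right for freq == 1:
  Position 0 ('e'): freq=2, skip
  Position 1 ('a'): freq=2, skip
  Position 2 ('e'): freq=2, skip
  Position 3 ('b'): unique! => answer = 3

3


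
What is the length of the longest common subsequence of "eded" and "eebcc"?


LCS of "eded" and "eebcc"
DP table:
           e    e    b    c    c
      0    0    0    0    0    0
  e   0    1    1    1    1    1
  d   0    1    1    1    1    1
  e   0    1    2    2    2    2
  d   0    1    2    2    2    2
LCS length = dp[4][5] = 2

2


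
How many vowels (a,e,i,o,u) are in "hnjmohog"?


Input: hnjmohog
Checking each character:
  'h' at position 0: consonant
  'n' at position 1: consonant
  'j' at position 2: consonant
  'm' at position 3: consonant
  'o' at position 4: vowel (running total: 1)
  'h' at position 5: consonant
  'o' at position 6: vowel (running total: 2)
  'g' at position 7: consonant
Total vowels: 2

2


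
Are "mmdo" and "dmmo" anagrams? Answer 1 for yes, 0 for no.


Strings: "mmdo", "dmmo"
Sorted first:  dmmo
Sorted second: dmmo
Sorted forms match => anagrams

1


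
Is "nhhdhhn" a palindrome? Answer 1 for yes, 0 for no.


Input: nhhdhhn
Reversed: nhhdhhn
  Compare pos 0 ('n') with pos 6 ('n'): match
  Compare pos 1 ('h') with pos 5 ('h'): match
  Compare pos 2 ('h') with pos 4 ('h'): match
Result: palindrome

1


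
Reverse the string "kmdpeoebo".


Input: kmdpeoebo
Reading characters right to left:
  Position 8: 'o'
  Position 7: 'b'
  Position 6: 'e'
  Position 5: 'o'
  Position 4: 'e'
  Position 3: 'p'
  Position 2: 'd'
  Position 1: 'm'
  Position 0: 'k'
Reversed: obeoepdmk

obeoepdmk


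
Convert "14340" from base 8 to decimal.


Input: "14340" in base 8
Positional expansion:
  Digit '1' (value 1) x 8^4 = 4096
  Digit '4' (value 4) x 8^3 = 2048
  Digit '3' (value 3) x 8^2 = 192
  Digit '4' (value 4) x 8^1 = 32
  Digit '0' (value 0) x 8^0 = 0
Sum = 6368

6368


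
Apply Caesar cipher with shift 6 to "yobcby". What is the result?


Caesar cipher: shift "yobcby" by 6
  'y' (pos 24) + 6 = pos 4 = 'e'
  'o' (pos 14) + 6 = pos 20 = 'u'
  'b' (pos 1) + 6 = pos 7 = 'h'
  'c' (pos 2) + 6 = pos 8 = 'i'
  'b' (pos 1) + 6 = pos 7 = 'h'
  'y' (pos 24) + 6 = pos 4 = 'e'
Result: euhihe

euhihe


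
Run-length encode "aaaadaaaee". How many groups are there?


Input: aaaadaaaee
Scanning for consecutive runs:
  Group 1: 'a' x 4 (positions 0-3)
  Group 2: 'd' x 1 (positions 4-4)
  Group 3: 'a' x 3 (positions 5-7)
  Group 4: 'e' x 2 (positions 8-9)
Total groups: 4

4


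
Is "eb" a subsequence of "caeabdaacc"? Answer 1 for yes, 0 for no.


Check if "eb" is a subsequence of "caeabdaacc"
Greedy scan:
  Position 0 ('c'): no match needed
  Position 1 ('a'): no match needed
  Position 2 ('e'): matches sub[0] = 'e'
  Position 3 ('a'): no match needed
  Position 4 ('b'): matches sub[1] = 'b'
  Position 5 ('d'): no match needed
  Position 6 ('a'): no match needed
  Position 7 ('a'): no match needed
  Position 8 ('c'): no match needed
  Position 9 ('c'): no match needed
All 2 characters matched => is a subsequence

1


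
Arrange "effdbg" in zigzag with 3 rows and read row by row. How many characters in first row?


Zigzag "effdbg" into 3 rows:
Placing characters:
  'e' => row 0
  'f' => row 1
  'f' => row 2
  'd' => row 1
  'b' => row 0
  'g' => row 1
Rows:
  Row 0: "eb"
  Row 1: "fdg"
  Row 2: "f"
First row length: 2

2


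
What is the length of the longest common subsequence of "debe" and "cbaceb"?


LCS of "debe" and "cbaceb"
DP table:
           c    b    a    c    e    b
      0    0    0    0    0    0    0
  d   0    0    0    0    0    0    0
  e   0    0    0    0    0    1    1
  b   0    0    1    1    1    1    2
  e   0    0    1    1    1    2    2
LCS length = dp[4][6] = 2

2


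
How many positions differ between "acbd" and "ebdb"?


Comparing "acbd" and "ebdb" position by position:
  Position 0: 'a' vs 'e' => DIFFER
  Position 1: 'c' vs 'b' => DIFFER
  Position 2: 'b' vs 'd' => DIFFER
  Position 3: 'd' vs 'b' => DIFFER
Positions that differ: 4

4


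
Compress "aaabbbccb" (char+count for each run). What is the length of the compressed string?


Input: aaabbbccb
Runs:
  'a' x 3 => "a3"
  'b' x 3 => "b3"
  'c' x 2 => "c2"
  'b' x 1 => "b1"
Compressed: "a3b3c2b1"
Compressed length: 8

8


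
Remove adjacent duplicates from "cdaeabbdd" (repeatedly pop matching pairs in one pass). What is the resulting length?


Input: cdaeabbdd
Stack-based adjacent duplicate removal:
  Read 'c': push. Stack: c
  Read 'd': push. Stack: cd
  Read 'a': push. Stack: cda
  Read 'e': push. Stack: cdae
  Read 'a': push. Stack: cdaea
  Read 'b': push. Stack: cdaeab
  Read 'b': matches stack top 'b' => pop. Stack: cdaea
  Read 'd': push. Stack: cdaead
  Read 'd': matches stack top 'd' => pop. Stack: cdaea
Final stack: "cdaea" (length 5)

5


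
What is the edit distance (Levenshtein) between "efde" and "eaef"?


Computing edit distance: "efde" -> "eaef"
DP table:
           e    a    e    f
      0    1    2    3    4
  e   1    0    1    2    3
  f   2    1    1    2    2
  d   3    2    2    2    3
  e   4    3    3    2    3
Edit distance = dp[4][4] = 3

3


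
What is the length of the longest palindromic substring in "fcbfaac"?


Input: "fcbfaac"
Checking substrings for palindromes:
  [4:6] "aa" (len 2) => palindrome
Longest palindromic substring: "aa" with length 2

2


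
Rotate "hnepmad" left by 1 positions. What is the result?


Input: "hnepmad", rotate left by 1
First 1 characters: "h"
Remaining characters: "nepmad"
Concatenate remaining + first: "nepmad" + "h" = "nepmadh"

nepmadh


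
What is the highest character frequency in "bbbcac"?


Input: bbbcac
Character counts:
  'a': 1
  'b': 3
  'c': 2
Maximum frequency: 3

3


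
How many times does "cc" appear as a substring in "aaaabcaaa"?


Searching for "cc" in "aaaabcaaa"
Scanning each position:
  Position 0: "aa" => no
  Position 1: "aa" => no
  Position 2: "aa" => no
  Position 3: "ab" => no
  Position 4: "bc" => no
  Position 5: "ca" => no
  Position 6: "aa" => no
  Position 7: "aa" => no
Total occurrences: 0

0


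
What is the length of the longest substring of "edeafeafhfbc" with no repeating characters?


Input: "edeafeafhfbc"
Sliding window (track last position of each char):
  Position 0 ('e'): window [0,0] length 1 -- new best
  Position 1 ('d'): window [0,1] length 2 -- new best
  Position 2 ('e'): repeat (last at 0), move window start to 1
  Position 2 ('e'): window [1,2] length 2
  Position 3 ('a'): window [1,3] length 3 -- new best
  Position 4 ('f'): window [1,4] length 4 -- new best
  Position 5 ('e'): repeat (last at 2), move window start to 3
  Position 5 ('e'): window [3,5] length 3
  Position 6 ('a'): repeat (last at 3), move window start to 4
  Position 6 ('a'): window [4,6] length 3
  Position 7 ('f'): repeat (last at 4), move window start to 5
  Position 7 ('f'): window [5,7] length 3
  Position 8 ('h'): window [5,8] length 4
  Position 9 ('f'): repeat (last at 7), move window start to 8
  Position 9 ('f'): window [8,9] length 2
  Position 10 ('b'): window [8,10] length 3
  Position 11 ('c'): window [8,11] length 4
Longest substring with no repeats: "deaf" with length 4

4


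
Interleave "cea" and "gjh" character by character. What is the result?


Interleaving "cea" and "gjh":
  Position 0: 'c' from first, 'g' from second => "cg"
  Position 1: 'e' from first, 'j' from second => "ej"
  Position 2: 'a' from first, 'h' from second => "ah"
Result: cgejah

cgejah


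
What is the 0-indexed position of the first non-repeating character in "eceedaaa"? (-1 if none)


Input: eceedaaa
Character frequencies:
  'a': 3
  'c': 1
  'd': 1
  'e': 3
Scanning left to right for freq == 1:
  Position 0 ('e'): freq=3, skip
  Position 1 ('c'): unique! => answer = 1

1


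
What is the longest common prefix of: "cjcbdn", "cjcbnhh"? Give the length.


Words: cjcbdn, cjcbnhh
  Position 0: all 'c' => match
  Position 1: all 'j' => match
  Position 2: all 'c' => match
  Position 3: all 'b' => match
  Position 4: ('d', 'n') => mismatch, stop
LCP = "cjcb" (length 4)

4


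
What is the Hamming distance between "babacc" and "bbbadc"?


Comparing "babacc" and "bbbadc" position by position:
  Position 0: 'b' vs 'b' => same
  Position 1: 'a' vs 'b' => differ
  Position 2: 'b' vs 'b' => same
  Position 3: 'a' vs 'a' => same
  Position 4: 'c' vs 'd' => differ
  Position 5: 'c' vs 'c' => same
Total differences (Hamming distance): 2

2


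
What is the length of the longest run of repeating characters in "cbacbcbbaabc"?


Input: "cbacbcbbaabc"
Scanning for longest run:
  Position 1 ('b'): new char, reset run to 1
  Position 2 ('a'): new char, reset run to 1
  Position 3 ('c'): new char, reset run to 1
  Position 4 ('b'): new char, reset run to 1
  Position 5 ('c'): new char, reset run to 1
  Position 6 ('b'): new char, reset run to 1
  Position 7 ('b'): continues run of 'b', length=2
  Position 8 ('a'): new char, reset run to 1
  Position 9 ('a'): continues run of 'a', length=2
  Position 10 ('b'): new char, reset run to 1
  Position 11 ('c'): new char, reset run to 1
Longest run: 'b' with length 2

2


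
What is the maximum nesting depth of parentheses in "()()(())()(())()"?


Input: "()()(())()(())()"
Tracking depth:
  Position 0 '(': depth becomes 1
  Position 1 ')': depth becomes 0
  Position 2 '(': depth becomes 1
  Position 3 ')': depth becomes 0
  Position 4 '(': depth becomes 1
  Position 5 '(': depth becomes 2
  Position 6 ')': depth becomes 1
  Position 7 ')': depth becomes 0
  Position 8 '(': depth becomes 1
  Position 9 ')': depth becomes 0
  Position 10 '(': depth becomes 1
  Position 11 '(': depth becomes 2
  Position 12 ')': depth becomes 1
  Position 13 ')': depth becomes 0
  Position 14 '(': depth becomes 1
  Position 15 ')': depth becomes 0
Maximum depth reached: 2

2


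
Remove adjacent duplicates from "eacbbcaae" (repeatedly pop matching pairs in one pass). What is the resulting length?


Input: eacbbcaae
Stack-based adjacent duplicate removal:
  Read 'e': push. Stack: e
  Read 'a': push. Stack: ea
  Read 'c': push. Stack: eac
  Read 'b': push. Stack: eacb
  Read 'b': matches stack top 'b' => pop. Stack: eac
  Read 'c': matches stack top 'c' => pop. Stack: ea
  Read 'a': matches stack top 'a' => pop. Stack: e
  Read 'a': push. Stack: ea
  Read 'e': push. Stack: eae
Final stack: "eae" (length 3)

3


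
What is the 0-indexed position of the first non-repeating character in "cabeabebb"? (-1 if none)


Input: cabeabebb
Character frequencies:
  'a': 2
  'b': 4
  'c': 1
  'e': 2
Scanning left to right for freq == 1:
  Position 0 ('c'): unique! => answer = 0

0


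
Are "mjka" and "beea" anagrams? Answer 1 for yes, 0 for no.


Strings: "mjka", "beea"
Sorted first:  ajkm
Sorted second: abee
Differ at position 1: 'j' vs 'b' => not anagrams

0


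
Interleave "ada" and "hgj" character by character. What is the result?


Interleaving "ada" and "hgj":
  Position 0: 'a' from first, 'h' from second => "ah"
  Position 1: 'd' from first, 'g' from second => "dg"
  Position 2: 'a' from first, 'j' from second => "aj"
Result: ahdgaj

ahdgaj


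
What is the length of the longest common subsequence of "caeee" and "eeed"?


LCS of "caeee" and "eeed"
DP table:
           e    e    e    d
      0    0    0    0    0
  c   0    0    0    0    0
  a   0    0    0    0    0
  e   0    1    1    1    1
  e   0    1    2    2    2
  e   0    1    2    3    3
LCS length = dp[5][4] = 3

3


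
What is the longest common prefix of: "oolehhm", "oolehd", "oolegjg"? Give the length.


Words: oolehhm, oolehd, oolegjg
  Position 0: all 'o' => match
  Position 1: all 'o' => match
  Position 2: all 'l' => match
  Position 3: all 'e' => match
  Position 4: ('h', 'h', 'g') => mismatch, stop
LCP = "oole" (length 4)

4


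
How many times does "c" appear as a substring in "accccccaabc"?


Searching for "c" in "accccccaabc"
Scanning each position:
  Position 0: "a" => no
  Position 1: "c" => MATCH
  Position 2: "c" => MATCH
  Position 3: "c" => MATCH
  Position 4: "c" => MATCH
  Position 5: "c" => MATCH
  Position 6: "c" => MATCH
  Position 7: "a" => no
  Position 8: "a" => no
  Position 9: "b" => no
  Position 10: "c" => MATCH
Total occurrences: 7

7


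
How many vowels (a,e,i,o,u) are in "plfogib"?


Input: plfogib
Checking each character:
  'p' at position 0: consonant
  'l' at position 1: consonant
  'f' at position 2: consonant
  'o' at position 3: vowel (running total: 1)
  'g' at position 4: consonant
  'i' at position 5: vowel (running total: 2)
  'b' at position 6: consonant
Total vowels: 2

2


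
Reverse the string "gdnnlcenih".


Input: gdnnlcenih
Reading characters right to left:
  Position 9: 'h'
  Position 8: 'i'
  Position 7: 'n'
  Position 6: 'e'
  Position 5: 'c'
  Position 4: 'l'
  Position 3: 'n'
  Position 2: 'n'
  Position 1: 'd'
  Position 0: 'g'
Reversed: hineclnndg

hineclnndg


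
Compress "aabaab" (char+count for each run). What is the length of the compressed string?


Input: aabaab
Runs:
  'a' x 2 => "a2"
  'b' x 1 => "b1"
  'a' x 2 => "a2"
  'b' x 1 => "b1"
Compressed: "a2b1a2b1"
Compressed length: 8

8


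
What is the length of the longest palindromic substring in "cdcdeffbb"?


Input: "cdcdeffbb"
Checking substrings for palindromes:
  [0:3] "cdc" (len 3) => palindrome
  [1:4] "dcd" (len 3) => palindrome
  [5:7] "ff" (len 2) => palindrome
  [7:9] "bb" (len 2) => palindrome
Longest palindromic substring: "cdc" with length 3

3


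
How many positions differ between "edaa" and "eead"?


Comparing "edaa" and "eead" position by position:
  Position 0: 'e' vs 'e' => same
  Position 1: 'd' vs 'e' => DIFFER
  Position 2: 'a' vs 'a' => same
  Position 3: 'a' vs 'd' => DIFFER
Positions that differ: 2

2


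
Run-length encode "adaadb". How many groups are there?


Input: adaadb
Scanning for consecutive runs:
  Group 1: 'a' x 1 (positions 0-0)
  Group 2: 'd' x 1 (positions 1-1)
  Group 3: 'a' x 2 (positions 2-3)
  Group 4: 'd' x 1 (positions 4-4)
  Group 5: 'b' x 1 (positions 5-5)
Total groups: 5

5


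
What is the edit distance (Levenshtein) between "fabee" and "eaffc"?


Computing edit distance: "fabee" -> "eaffc"
DP table:
           e    a    f    f    c
      0    1    2    3    4    5
  f   1    1    2    2    3    4
  a   2    2    1    2    3    4
  b   3    3    2    2    3    4
  e   4    3    3    3    3    4
  e   5    4    4    4    4    4
Edit distance = dp[5][5] = 4

4


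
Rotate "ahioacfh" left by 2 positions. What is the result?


Input: "ahioacfh", rotate left by 2
First 2 characters: "ah"
Remaining characters: "ioacfh"
Concatenate remaining + first: "ioacfh" + "ah" = "ioacfhah"

ioacfhah


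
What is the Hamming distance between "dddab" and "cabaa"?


Comparing "dddab" and "cabaa" position by position:
  Position 0: 'd' vs 'c' => differ
  Position 1: 'd' vs 'a' => differ
  Position 2: 'd' vs 'b' => differ
  Position 3: 'a' vs 'a' => same
  Position 4: 'b' vs 'a' => differ
Total differences (Hamming distance): 4

4


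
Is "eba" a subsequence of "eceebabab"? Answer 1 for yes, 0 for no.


Check if "eba" is a subsequence of "eceebabab"
Greedy scan:
  Position 0 ('e'): matches sub[0] = 'e'
  Position 1 ('c'): no match needed
  Position 2 ('e'): no match needed
  Position 3 ('e'): no match needed
  Position 4 ('b'): matches sub[1] = 'b'
  Position 5 ('a'): matches sub[2] = 'a'
  Position 6 ('b'): no match needed
  Position 7 ('a'): no match needed
  Position 8 ('b'): no match needed
All 3 characters matched => is a subsequence

1


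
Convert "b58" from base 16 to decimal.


Input: "b58" in base 16
Positional expansion:
  Digit 'b' (value 11) x 16^2 = 2816
  Digit '5' (value 5) x 16^1 = 80
  Digit '8' (value 8) x 16^0 = 8
Sum = 2904

2904


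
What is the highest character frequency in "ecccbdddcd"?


Input: ecccbdddcd
Character counts:
  'b': 1
  'c': 4
  'd': 4
  'e': 1
Maximum frequency: 4

4


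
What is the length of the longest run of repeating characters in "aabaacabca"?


Input: "aabaacabca"
Scanning for longest run:
  Position 1 ('a'): continues run of 'a', length=2
  Position 2 ('b'): new char, reset run to 1
  Position 3 ('a'): new char, reset run to 1
  Position 4 ('a'): continues run of 'a', length=2
  Position 5 ('c'): new char, reset run to 1
  Position 6 ('a'): new char, reset run to 1
  Position 7 ('b'): new char, reset run to 1
  Position 8 ('c'): new char, reset run to 1
  Position 9 ('a'): new char, reset run to 1
Longest run: 'a' with length 2

2


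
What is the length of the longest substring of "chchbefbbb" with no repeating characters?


Input: "chchbefbbb"
Sliding window (track last position of each char):
  Position 0 ('c'): window [0,0] length 1 -- new best
  Position 1 ('h'): window [0,1] length 2 -- new best
  Position 2 ('c'): repeat (last at 0), move window start to 1
  Position 2 ('c'): window [1,2] length 2
  Position 3 ('h'): repeat (last at 1), move window start to 2
  Position 3 ('h'): window [2,3] length 2
  Position 4 ('b'): window [2,4] length 3 -- new best
  Position 5 ('e'): window [2,5] length 4 -- new best
  Position 6 ('f'): window [2,6] length 5 -- new best
  Position 7 ('b'): repeat (last at 4), move window start to 5
  Position 7 ('b'): window [5,7] length 3
  Position 8 ('b'): repeat (last at 7), move window start to 8
  Position 8 ('b'): window [8,8] length 1
  Position 9 ('b'): repeat (last at 8), move window start to 9
  Position 9 ('b'): window [9,9] length 1
Longest substring with no repeats: "chbef" with length 5

5


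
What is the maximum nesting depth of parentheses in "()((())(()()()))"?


Input: "()((())(()()()))"
Tracking depth:
  Position 0 '(': depth becomes 1
  Position 1 ')': depth becomes 0
  Position 2 '(': depth becomes 1
  Position 3 '(': depth becomes 2
  Position 4 '(': depth becomes 3
  Position 5 ')': depth becomes 2
  Position 6 ')': depth becomes 1
  Position 7 '(': depth becomes 2
  Position 8 '(': depth becomes 3
  Position 9 ')': depth becomes 2
  Position 10 '(': depth becomes 3
  Position 11 ')': depth becomes 2
  Position 12 '(': depth becomes 3
  Position 13 ')': depth becomes 2
  Position 14 ')': depth becomes 1
  Position 15 ')': depth becomes 0
Maximum depth reached: 3

3


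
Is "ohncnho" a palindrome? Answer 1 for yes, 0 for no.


Input: ohncnho
Reversed: ohncnho
  Compare pos 0 ('o') with pos 6 ('o'): match
  Compare pos 1 ('h') with pos 5 ('h'): match
  Compare pos 2 ('n') with pos 4 ('n'): match
Result: palindrome

1


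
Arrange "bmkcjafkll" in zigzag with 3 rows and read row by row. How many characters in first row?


Zigzag "bmkcjafkll" into 3 rows:
Placing characters:
  'b' => row 0
  'm' => row 1
  'k' => row 2
  'c' => row 1
  'j' => row 0
  'a' => row 1
  'f' => row 2
  'k' => row 1
  'l' => row 0
  'l' => row 1
Rows:
  Row 0: "bjl"
  Row 1: "mcakl"
  Row 2: "kf"
First row length: 3

3


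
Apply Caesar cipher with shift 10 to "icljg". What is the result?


Caesar cipher: shift "icljg" by 10
  'i' (pos 8) + 10 = pos 18 = 's'
  'c' (pos 2) + 10 = pos 12 = 'm'
  'l' (pos 11) + 10 = pos 21 = 'v'
  'j' (pos 9) + 10 = pos 19 = 't'
  'g' (pos 6) + 10 = pos 16 = 'q'
Result: smvtq

smvtq


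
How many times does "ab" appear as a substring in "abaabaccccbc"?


Searching for "ab" in "abaabaccccbc"
Scanning each position:
  Position 0: "ab" => MATCH
  Position 1: "ba" => no
  Position 2: "aa" => no
  Position 3: "ab" => MATCH
  Position 4: "ba" => no
  Position 5: "ac" => no
  Position 6: "cc" => no
  Position 7: "cc" => no
  Position 8: "cc" => no
  Position 9: "cb" => no
  Position 10: "bc" => no
Total occurrences: 2

2


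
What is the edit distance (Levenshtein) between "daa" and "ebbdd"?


Computing edit distance: "daa" -> "ebbdd"
DP table:
           e    b    b    d    d
      0    1    2    3    4    5
  d   1    1    2    3    3    4
  a   2    2    2    3    4    4
  a   3    3    3    3    4    5
Edit distance = dp[3][5] = 5

5


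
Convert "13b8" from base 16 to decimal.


Input: "13b8" in base 16
Positional expansion:
  Digit '1' (value 1) x 16^3 = 4096
  Digit '3' (value 3) x 16^2 = 768
  Digit 'b' (value 11) x 16^1 = 176
  Digit '8' (value 8) x 16^0 = 8
Sum = 5048

5048


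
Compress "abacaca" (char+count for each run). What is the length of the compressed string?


Input: abacaca
Runs:
  'a' x 1 => "a1"
  'b' x 1 => "b1"
  'a' x 1 => "a1"
  'c' x 1 => "c1"
  'a' x 1 => "a1"
  'c' x 1 => "c1"
  'a' x 1 => "a1"
Compressed: "a1b1a1c1a1c1a1"
Compressed length: 14

14


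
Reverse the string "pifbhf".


Input: pifbhf
Reading characters right to left:
  Position 5: 'f'
  Position 4: 'h'
  Position 3: 'b'
  Position 2: 'f'
  Position 1: 'i'
  Position 0: 'p'
Reversed: fhbfip

fhbfip


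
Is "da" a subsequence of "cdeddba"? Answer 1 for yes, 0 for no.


Check if "da" is a subsequence of "cdeddba"
Greedy scan:
  Position 0 ('c'): no match needed
  Position 1 ('d'): matches sub[0] = 'd'
  Position 2 ('e'): no match needed
  Position 3 ('d'): no match needed
  Position 4 ('d'): no match needed
  Position 5 ('b'): no match needed
  Position 6 ('a'): matches sub[1] = 'a'
All 2 characters matched => is a subsequence

1


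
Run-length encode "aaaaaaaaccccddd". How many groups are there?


Input: aaaaaaaaccccddd
Scanning for consecutive runs:
  Group 1: 'a' x 8 (positions 0-7)
  Group 2: 'c' x 4 (positions 8-11)
  Group 3: 'd' x 3 (positions 12-14)
Total groups: 3

3


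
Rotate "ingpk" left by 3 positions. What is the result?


Input: "ingpk", rotate left by 3
First 3 characters: "ing"
Remaining characters: "pk"
Concatenate remaining + first: "pk" + "ing" = "pking"

pking


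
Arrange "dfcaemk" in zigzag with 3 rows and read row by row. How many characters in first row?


Zigzag "dfcaemk" into 3 rows:
Placing characters:
  'd' => row 0
  'f' => row 1
  'c' => row 2
  'a' => row 1
  'e' => row 0
  'm' => row 1
  'k' => row 2
Rows:
  Row 0: "de"
  Row 1: "fam"
  Row 2: "ck"
First row length: 2

2


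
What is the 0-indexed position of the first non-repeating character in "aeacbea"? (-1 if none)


Input: aeacbea
Character frequencies:
  'a': 3
  'b': 1
  'c': 1
  'e': 2
Scanning left to right for freq == 1:
  Position 0 ('a'): freq=3, skip
  Position 1 ('e'): freq=2, skip
  Position 2 ('a'): freq=3, skip
  Position 3 ('c'): unique! => answer = 3

3


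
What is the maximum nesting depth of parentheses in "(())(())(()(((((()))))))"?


Input: "(())(())(()(((((()))))))"
Tracking depth:
  Position 0 '(': depth becomes 1
  Position 1 '(': depth becomes 2
  Position 2 ')': depth becomes 1
  Position 3 ')': depth becomes 0
  Position 4 '(': depth becomes 1
  Position 5 '(': depth becomes 2
  Position 6 ')': depth becomes 1
  Position 7 ')': depth becomes 0
  Position 8 '(': depth becomes 1
  Position 9 '(': depth becomes 2
  Position 10 ')': depth becomes 1
  Position 11 '(': depth becomes 2
  Position 12 '(': depth becomes 3
  Position 13 '(': depth becomes 4
  Position 14 '(': depth becomes 5
  Position 15 '(': depth becomes 6
  Position 16 '(': depth becomes 7
  Position 17 ')': depth becomes 6
  Position 18 ')': depth becomes 5
  Position 19 ')': depth becomes 4
  Position 20 ')': depth becomes 3
  Position 21 ')': depth becomes 2
  Position 22 ')': depth becomes 1
  Position 23 ')': depth becomes 0
Maximum depth reached: 7

7


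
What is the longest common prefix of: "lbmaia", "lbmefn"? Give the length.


Words: lbmaia, lbmefn
  Position 0: all 'l' => match
  Position 1: all 'b' => match
  Position 2: all 'm' => match
  Position 3: ('a', 'e') => mismatch, stop
LCP = "lbm" (length 3)

3


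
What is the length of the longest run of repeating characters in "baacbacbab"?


Input: "baacbacbab"
Scanning for longest run:
  Position 1 ('a'): new char, reset run to 1
  Position 2 ('a'): continues run of 'a', length=2
  Position 3 ('c'): new char, reset run to 1
  Position 4 ('b'): new char, reset run to 1
  Position 5 ('a'): new char, reset run to 1
  Position 6 ('c'): new char, reset run to 1
  Position 7 ('b'): new char, reset run to 1
  Position 8 ('a'): new char, reset run to 1
  Position 9 ('b'): new char, reset run to 1
Longest run: 'a' with length 2

2


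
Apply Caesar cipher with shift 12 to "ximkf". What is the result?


Caesar cipher: shift "ximkf" by 12
  'x' (pos 23) + 12 = pos 9 = 'j'
  'i' (pos 8) + 12 = pos 20 = 'u'
  'm' (pos 12) + 12 = pos 24 = 'y'
  'k' (pos 10) + 12 = pos 22 = 'w'
  'f' (pos 5) + 12 = pos 17 = 'r'
Result: juywr

juywr
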